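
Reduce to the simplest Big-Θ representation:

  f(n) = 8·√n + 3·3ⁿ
Θ(3ⁿ)

Order the terms by growth rate: 8·√n ≺ 3·3ⁿ.
The fastest-growing term 3·3ⁿ dominates as n → ∞; dropping its constant factor gives Θ(3ⁿ).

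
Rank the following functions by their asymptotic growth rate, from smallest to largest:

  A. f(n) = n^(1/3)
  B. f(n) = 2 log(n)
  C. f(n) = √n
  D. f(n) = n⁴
B < A < C < D

Comparing growth rates:
B = 2 log(n) is O(log n)
A = n^(1/3) is O(n^(1/3))
C = √n is O(√n)
D = n⁴ is O(n⁴)

Therefore, the order from slowest to fastest is: B < A < C < D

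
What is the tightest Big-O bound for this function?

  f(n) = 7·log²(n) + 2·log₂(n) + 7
O(log² n)

The dominant term in 7·log²(n) + 2·log₂(n) + 7 is 7·log²(n), which is Θ(log² n).
Lower-order terms (2·log₂(n), 7) are asymptotically negligible.
Constants are absorbed, so the tightest bound is O(log² n).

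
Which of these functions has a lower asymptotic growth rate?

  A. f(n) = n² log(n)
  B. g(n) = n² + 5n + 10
B

f(n) = n² log(n) is O(n² log n), while g(n) = n² + 5n + 10 is O(n²).
Since O(n²) grows slower than O(n² log n), g(n) is dominated.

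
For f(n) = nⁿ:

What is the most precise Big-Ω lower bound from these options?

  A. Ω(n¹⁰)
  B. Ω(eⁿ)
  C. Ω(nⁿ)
C

f(n) = nⁿ is Ω(nⁿ).
All listed options are valid Big-Ω bounds (lower bounds),
but Ω(nⁿ) is the tightest (largest valid bound).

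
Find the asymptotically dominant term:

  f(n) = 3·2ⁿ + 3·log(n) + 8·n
3·2ⁿ

Looking at each term:
  - 3·2ⁿ is O(2ⁿ)
  - 3·log(n) is O(log n)
  - 8·n is O(n)

The term 3·2ⁿ (O(2ⁿ)) grows fastest and dominates all others.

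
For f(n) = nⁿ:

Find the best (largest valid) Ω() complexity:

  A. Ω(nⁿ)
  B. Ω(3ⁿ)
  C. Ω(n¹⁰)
A

f(n) = nⁿ is Ω(nⁿ).
All listed options are valid Big-Ω bounds (lower bounds),
but Ω(nⁿ) is the tightest (largest valid bound).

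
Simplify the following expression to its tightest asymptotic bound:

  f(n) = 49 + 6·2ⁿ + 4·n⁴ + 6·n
Θ(2ⁿ)

Order the terms by growth rate: 49 ≺ 6·n ≺ 4·n⁴ ≺ 6·2ⁿ.
The fastest-growing term 6·2ⁿ dominates as n → ∞; dropping its constant factor gives Θ(2ⁿ).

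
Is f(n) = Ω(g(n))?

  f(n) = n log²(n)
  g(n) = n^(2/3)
True

f(n) = n log²(n) is O(n log² n), and g(n) = n^(2/3) is O(n^(2/3)).
Since O(n log² n) grows at least as fast as O(n^(2/3)), f(n) = Ω(g(n)) is true.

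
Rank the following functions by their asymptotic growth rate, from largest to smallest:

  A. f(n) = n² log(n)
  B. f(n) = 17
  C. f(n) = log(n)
A > C > B

Comparing growth rates:
A = n² log(n) is O(n² log n)
C = log(n) is O(log n)
B = 17 is O(1)

Therefore, the order from fastest to slowest is: A > C > B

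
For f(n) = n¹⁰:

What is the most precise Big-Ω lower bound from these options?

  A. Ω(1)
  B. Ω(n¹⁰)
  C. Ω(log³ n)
B

f(n) = n¹⁰ is Ω(n¹⁰).
All listed options are valid Big-Ω bounds (lower bounds),
but Ω(n¹⁰) is the tightest (largest valid bound).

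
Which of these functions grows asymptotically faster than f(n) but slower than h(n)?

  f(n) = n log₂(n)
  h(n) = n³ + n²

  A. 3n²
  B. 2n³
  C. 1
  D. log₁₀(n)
A

We need g(n) with n log₂(n) = o(g(n)) and g(n) = o(n³ + n²), i.e. O(n log n) ≺ g ≺ O(n³).
Check each option:
  A. 3n² — O(n²) is strictly between O(n log n) and O(n³) ✓
  B. 2n³ — O(n³) does not grow strictly slower than h(n)
  C. 1 — O(1) does not grow strictly faster than f(n)
  D. log₁₀(n) — O(log n) does not grow strictly faster than f(n)

Only option A (3n²) lies strictly between.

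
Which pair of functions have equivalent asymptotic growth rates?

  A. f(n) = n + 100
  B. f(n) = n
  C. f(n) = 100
A and B

Examining each function:
  A. n + 100 is O(n)
  B. n is O(n)
  C. 100 is O(1)

Functions A and B both have the same complexity class.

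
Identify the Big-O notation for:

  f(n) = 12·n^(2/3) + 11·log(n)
O(n^(2/3))

The dominant term in 12·n^(2/3) + 11·log(n) is 12·n^(2/3), which is Θ(n^(2/3)).
Lower-order terms (11·log(n)) are asymptotically negligible.
Constants are absorbed, so the tightest bound is O(n^(2/3)).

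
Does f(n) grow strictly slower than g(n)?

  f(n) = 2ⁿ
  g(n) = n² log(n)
False

f(n) = 2ⁿ is O(2ⁿ), and g(n) = n² log(n) is O(n² log n).
Since O(2ⁿ) grows faster than or equal to O(n² log n), f(n) = o(g(n)) is false.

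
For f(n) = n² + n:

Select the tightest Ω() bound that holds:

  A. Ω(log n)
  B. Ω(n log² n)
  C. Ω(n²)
C

f(n) = n² + n is Ω(n²).
All listed options are valid Big-Ω bounds (lower bounds),
but Ω(n²) is the tightest (largest valid bound).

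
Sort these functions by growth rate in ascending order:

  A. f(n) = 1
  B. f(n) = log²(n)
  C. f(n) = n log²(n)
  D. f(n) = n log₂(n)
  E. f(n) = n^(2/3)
A < B < E < D < C

Comparing growth rates:
A = 1 is O(1)
B = log²(n) is O(log² n)
E = n^(2/3) is O(n^(2/3))
D = n log₂(n) is O(n log n)
C = n log²(n) is O(n log² n)

Therefore, the order from slowest to fastest is: A < B < E < D < C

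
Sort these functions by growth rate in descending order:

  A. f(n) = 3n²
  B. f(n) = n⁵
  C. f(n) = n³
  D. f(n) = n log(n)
B > C > A > D

Comparing growth rates:
B = n⁵ is O(n⁵)
C = n³ is O(n³)
A = 3n² is O(n²)
D = n log(n) is O(n log n)

Therefore, the order from fastest to slowest is: B > C > A > D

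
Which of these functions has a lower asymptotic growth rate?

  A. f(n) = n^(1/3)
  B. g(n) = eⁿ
A

f(n) = n^(1/3) is O(n^(1/3)), while g(n) = eⁿ is O(eⁿ).
Since O(n^(1/3)) grows slower than O(eⁿ), f(n) is dominated.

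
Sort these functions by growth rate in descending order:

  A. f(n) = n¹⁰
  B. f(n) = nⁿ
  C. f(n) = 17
B > A > C

Comparing growth rates:
B = nⁿ is O(nⁿ)
A = n¹⁰ is O(n¹⁰)
C = 17 is O(1)

Therefore, the order from fastest to slowest is: B > A > C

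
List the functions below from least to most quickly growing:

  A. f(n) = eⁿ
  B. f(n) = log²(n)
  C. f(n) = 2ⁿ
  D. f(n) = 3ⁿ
B < C < A < D

Comparing growth rates:
B = log²(n) is O(log² n)
C = 2ⁿ is O(2ⁿ)
A = eⁿ is O(eⁿ)
D = 3ⁿ is O(3ⁿ)

Therefore, the order from slowest to fastest is: B < C < A < D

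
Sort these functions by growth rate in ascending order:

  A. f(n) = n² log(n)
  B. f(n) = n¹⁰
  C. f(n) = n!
A < B < C

Comparing growth rates:
A = n² log(n) is O(n² log n)
B = n¹⁰ is O(n¹⁰)
C = n! is O(n!)

Therefore, the order from slowest to fastest is: A < B < C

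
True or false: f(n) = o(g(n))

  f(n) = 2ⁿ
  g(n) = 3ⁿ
True

f(n) = 2ⁿ is O(2ⁿ), and g(n) = 3ⁿ is O(3ⁿ).
Since O(2ⁿ) grows strictly slower than O(3ⁿ), f(n) = o(g(n)) is true.
This means lim(n→∞) f(n)/g(n) = 0.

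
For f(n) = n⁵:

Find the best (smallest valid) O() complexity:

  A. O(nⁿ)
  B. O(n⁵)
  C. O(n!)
B

f(n) = n⁵ is O(n⁵).
All listed options are valid Big-O bounds (upper bounds),
but O(n⁵) is the tightest (smallest valid bound).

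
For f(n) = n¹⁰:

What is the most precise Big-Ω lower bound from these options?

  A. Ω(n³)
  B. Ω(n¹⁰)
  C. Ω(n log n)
B

f(n) = n¹⁰ is Ω(n¹⁰).
All listed options are valid Big-Ω bounds (lower bounds),
but Ω(n¹⁰) is the tightest (largest valid bound).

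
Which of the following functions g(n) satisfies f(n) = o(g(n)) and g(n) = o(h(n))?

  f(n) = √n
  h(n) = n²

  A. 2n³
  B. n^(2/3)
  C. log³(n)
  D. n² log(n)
B

We need g(n) with √n = o(g(n)) and g(n) = o(n²), i.e. O(√n) ≺ g ≺ O(n²).
Check each option:
  A. 2n³ — O(n³) does not grow strictly slower than h(n)
  B. n^(2/3) — O(n^(2/3)) is strictly between O(√n) and O(n²) ✓
  C. log³(n) — O(log³ n) does not grow strictly faster than f(n)
  D. n² log(n) — O(n² log n) does not grow strictly slower than h(n)

Only option B (n^(2/3)) lies strictly between.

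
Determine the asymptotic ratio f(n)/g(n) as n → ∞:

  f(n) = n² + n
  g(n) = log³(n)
∞

Since n² + n (O(n²)) grows faster than log³(n) (O(log³ n)),
the ratio f(n)/g(n) → ∞ as n → ∞.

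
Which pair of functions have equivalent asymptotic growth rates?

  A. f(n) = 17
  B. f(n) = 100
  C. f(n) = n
A and B

Examining each function:
  A. 17 is O(1)
  B. 100 is O(1)
  C. n is O(n)

Functions A and B both have the same complexity class.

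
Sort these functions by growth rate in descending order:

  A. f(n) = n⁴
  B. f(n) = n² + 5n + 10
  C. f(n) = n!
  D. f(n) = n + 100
C > A > B > D

Comparing growth rates:
C = n! is O(n!)
A = n⁴ is O(n⁴)
B = n² + 5n + 10 is O(n²)
D = n + 100 is O(n)

Therefore, the order from fastest to slowest is: C > A > B > D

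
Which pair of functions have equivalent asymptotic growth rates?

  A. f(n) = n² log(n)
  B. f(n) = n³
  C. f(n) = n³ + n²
B and C

Examining each function:
  A. n² log(n) is O(n² log n)
  B. n³ is O(n³)
  C. n³ + n² is O(n³)

Functions B and C both have the same complexity class.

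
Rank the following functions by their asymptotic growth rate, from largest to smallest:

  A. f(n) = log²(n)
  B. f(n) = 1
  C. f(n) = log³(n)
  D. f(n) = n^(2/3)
D > C > A > B

Comparing growth rates:
D = n^(2/3) is O(n^(2/3))
C = log³(n) is O(log³ n)
A = log²(n) is O(log² n)
B = 1 is O(1)

Therefore, the order from fastest to slowest is: D > C > A > B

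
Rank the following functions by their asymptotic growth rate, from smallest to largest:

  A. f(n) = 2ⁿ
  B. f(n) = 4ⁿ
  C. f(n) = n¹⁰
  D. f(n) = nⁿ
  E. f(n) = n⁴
E < C < A < B < D

Comparing growth rates:
E = n⁴ is O(n⁴)
C = n¹⁰ is O(n¹⁰)
A = 2ⁿ is O(2ⁿ)
B = 4ⁿ is O(4ⁿ)
D = nⁿ is O(nⁿ)

Therefore, the order from slowest to fastest is: E < C < A < B < D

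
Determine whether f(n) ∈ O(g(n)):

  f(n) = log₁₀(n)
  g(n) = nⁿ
True

f(n) = log₁₀(n) is O(log n), and g(n) = nⁿ is O(nⁿ).
Since O(log n) ⊆ O(nⁿ) (f grows no faster than g), f(n) = O(g(n)) is true.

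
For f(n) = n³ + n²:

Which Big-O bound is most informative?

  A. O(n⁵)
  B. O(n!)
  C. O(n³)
C

f(n) = n³ + n² is O(n³).
All listed options are valid Big-O bounds (upper bounds),
but O(n³) is the tightest (smallest valid bound).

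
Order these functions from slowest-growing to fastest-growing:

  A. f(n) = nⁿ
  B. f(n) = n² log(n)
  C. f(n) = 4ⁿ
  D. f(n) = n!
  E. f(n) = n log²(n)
E < B < C < D < A

Comparing growth rates:
E = n log²(n) is O(n log² n)
B = n² log(n) is O(n² log n)
C = 4ⁿ is O(4ⁿ)
D = n! is O(n!)
A = nⁿ is O(nⁿ)

Therefore, the order from slowest to fastest is: E < B < C < D < A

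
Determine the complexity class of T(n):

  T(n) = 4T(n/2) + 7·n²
Θ(n² log n)

Master Theorem: a = 4, b = 2, f(n) = 7·n².
Compute the critical exponent d = log₂(4) = 2.
Compare f(n) = Θ(n²) against n^d:
  k = 2 = d, so f(n) = Θ(n^d) — Case 2.
  Work is balanced across levels: T(n) = Θ(n^d log n) = Θ(n² log n).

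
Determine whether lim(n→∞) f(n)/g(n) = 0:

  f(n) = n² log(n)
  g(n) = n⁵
True

f(n) = n² log(n) is O(n² log n), and g(n) = n⁵ is O(n⁵).
Since O(n² log n) grows strictly slower than O(n⁵), f(n) = o(g(n)) is true.
This means lim(n→∞) f(n)/g(n) = 0.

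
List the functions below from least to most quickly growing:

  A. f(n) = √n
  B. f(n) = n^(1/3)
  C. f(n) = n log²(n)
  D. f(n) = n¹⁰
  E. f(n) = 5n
B < A < E < C < D

Comparing growth rates:
B = n^(1/3) is O(n^(1/3))
A = √n is O(√n)
E = 5n is O(n)
C = n log²(n) is O(n log² n)
D = n¹⁰ is O(n¹⁰)

Therefore, the order from slowest to fastest is: B < A < E < C < D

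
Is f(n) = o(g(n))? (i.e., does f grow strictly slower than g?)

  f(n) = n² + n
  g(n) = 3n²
False

f(n) = n² + n is O(n²), and g(n) = 3n² is O(n²).
Since they have the same growth rate, f(n) = o(g(n)) is false.
(f = o(g) requires f to grow strictly slower, not equal.)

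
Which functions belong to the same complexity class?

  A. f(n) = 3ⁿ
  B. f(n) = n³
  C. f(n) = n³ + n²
B and C

Examining each function:
  A. 3ⁿ is O(3ⁿ)
  B. n³ is O(n³)
  C. n³ + n² is O(n³)

Functions B and C both have the same complexity class.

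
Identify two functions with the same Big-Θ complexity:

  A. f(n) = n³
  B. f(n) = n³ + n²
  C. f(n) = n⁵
A and B

Examining each function:
  A. n³ is O(n³)
  B. n³ + n² is O(n³)
  C. n⁵ is O(n⁵)

Functions A and B both have the same complexity class.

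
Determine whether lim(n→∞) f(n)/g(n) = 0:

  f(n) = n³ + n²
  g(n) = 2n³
False

f(n) = n³ + n² is O(n³), and g(n) = 2n³ is O(n³).
Since they have the same growth rate, f(n) = o(g(n)) is false.
(f = o(g) requires f to grow strictly slower, not equal.)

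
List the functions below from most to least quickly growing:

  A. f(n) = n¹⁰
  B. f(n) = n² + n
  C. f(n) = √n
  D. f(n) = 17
A > B > C > D

Comparing growth rates:
A = n¹⁰ is O(n¹⁰)
B = n² + n is O(n²)
C = √n is O(√n)
D = 17 is O(1)

Therefore, the order from fastest to slowest is: A > B > C > D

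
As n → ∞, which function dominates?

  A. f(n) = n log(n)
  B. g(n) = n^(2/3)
A

f(n) = n log(n) is O(n log n), while g(n) = n^(2/3) is O(n^(2/3)).
Since O(n log n) grows faster than O(n^(2/3)), f(n) dominates.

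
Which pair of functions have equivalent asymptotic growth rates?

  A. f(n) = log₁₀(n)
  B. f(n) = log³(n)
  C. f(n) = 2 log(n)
A and C

Examining each function:
  A. log₁₀(n) is O(log n)
  B. log³(n) is O(log³ n)
  C. 2 log(n) is O(log n)

Functions A and C both have the same complexity class.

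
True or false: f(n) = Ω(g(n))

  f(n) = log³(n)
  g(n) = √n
False

f(n) = log³(n) is O(log³ n), and g(n) = √n is O(√n).
Since O(log³ n) grows slower than O(√n), f(n) = Ω(g(n)) is false.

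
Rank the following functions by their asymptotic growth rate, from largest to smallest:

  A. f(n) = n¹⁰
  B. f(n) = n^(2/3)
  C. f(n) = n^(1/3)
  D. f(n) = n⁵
A > D > B > C

Comparing growth rates:
A = n¹⁰ is O(n¹⁰)
D = n⁵ is O(n⁵)
B = n^(2/3) is O(n^(2/3))
C = n^(1/3) is O(n^(1/3))

Therefore, the order from fastest to slowest is: A > D > B > C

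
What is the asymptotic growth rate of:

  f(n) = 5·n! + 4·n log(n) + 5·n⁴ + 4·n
Θ(n!)

Order the terms by growth rate: 4·n ≺ 4·n log(n) ≺ 5·n⁴ ≺ 5·n!.
The fastest-growing term 5·n! dominates as n → ∞; dropping its constant factor gives Θ(n!).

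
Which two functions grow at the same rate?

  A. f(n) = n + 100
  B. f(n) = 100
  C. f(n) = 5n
A and C

Examining each function:
  A. n + 100 is O(n)
  B. 100 is O(1)
  C. 5n is O(n)

Functions A and C both have the same complexity class.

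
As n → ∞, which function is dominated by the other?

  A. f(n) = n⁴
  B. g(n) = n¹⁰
A

f(n) = n⁴ is O(n⁴), while g(n) = n¹⁰ is O(n¹⁰).
Since O(n⁴) grows slower than O(n¹⁰), f(n) is dominated.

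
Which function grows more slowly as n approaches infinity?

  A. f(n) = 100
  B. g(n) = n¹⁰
A

f(n) = 100 is O(1), while g(n) = n¹⁰ is O(n¹⁰).
Since O(1) grows slower than O(n¹⁰), f(n) is dominated.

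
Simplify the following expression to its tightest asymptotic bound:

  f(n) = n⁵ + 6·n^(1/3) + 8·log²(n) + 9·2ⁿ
Θ(2ⁿ)

Order the terms by growth rate: 8·log²(n) ≺ 6·n^(1/3) ≺ n⁵ ≺ 9·2ⁿ.
The fastest-growing term 9·2ⁿ dominates as n → ∞; dropping its constant factor gives Θ(2ⁿ).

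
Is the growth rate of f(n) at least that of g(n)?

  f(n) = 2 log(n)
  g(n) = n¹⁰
False

f(n) = 2 log(n) is O(log n), and g(n) = n¹⁰ is O(n¹⁰).
Since O(log n) grows slower than O(n¹⁰), f(n) = Ω(g(n)) is false.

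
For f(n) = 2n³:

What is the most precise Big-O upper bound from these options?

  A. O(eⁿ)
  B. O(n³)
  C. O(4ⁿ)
B

f(n) = 2n³ is O(n³).
All listed options are valid Big-O bounds (upper bounds),
but O(n³) is the tightest (smallest valid bound).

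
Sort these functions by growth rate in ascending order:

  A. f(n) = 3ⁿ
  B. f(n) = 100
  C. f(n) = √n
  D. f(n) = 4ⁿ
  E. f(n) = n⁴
B < C < E < A < D

Comparing growth rates:
B = 100 is O(1)
C = √n is O(√n)
E = n⁴ is O(n⁴)
A = 3ⁿ is O(3ⁿ)
D = 4ⁿ is O(4ⁿ)

Therefore, the order from slowest to fastest is: B < C < E < A < D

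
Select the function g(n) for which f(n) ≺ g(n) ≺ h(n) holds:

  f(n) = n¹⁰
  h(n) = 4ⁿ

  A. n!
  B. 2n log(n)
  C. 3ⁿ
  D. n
C

We need g(n) with n¹⁰ = o(g(n)) and g(n) = o(4ⁿ), i.e. O(n¹⁰) ≺ g ≺ O(4ⁿ).
Check each option:
  A. n! — O(n!) does not grow strictly slower than h(n)
  B. 2n log(n) — O(n log n) does not grow strictly faster than f(n)
  C. 3ⁿ — O(3ⁿ) is strictly between O(n¹⁰) and O(4ⁿ) ✓
  D. n — O(n) does not grow strictly faster than f(n)

Only option C (3ⁿ) lies strictly between.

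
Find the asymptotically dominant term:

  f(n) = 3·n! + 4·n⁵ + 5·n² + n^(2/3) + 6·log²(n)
3·n!

Looking at each term:
  - 3·n! is O(n!)
  - 4·n⁵ is O(n⁵)
  - 5·n² is O(n²)
  - n^(2/3) is O(n^(2/3))
  - 6·log²(n) is O(log² n)

The term 3·n! (O(n!)) grows fastest and dominates all others.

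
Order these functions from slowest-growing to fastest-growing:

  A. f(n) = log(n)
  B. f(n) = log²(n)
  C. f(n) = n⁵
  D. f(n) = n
A < B < D < C

Comparing growth rates:
A = log(n) is O(log n)
B = log²(n) is O(log² n)
D = n is O(n)
C = n⁵ is O(n⁵)

Therefore, the order from slowest to fastest is: A < B < D < C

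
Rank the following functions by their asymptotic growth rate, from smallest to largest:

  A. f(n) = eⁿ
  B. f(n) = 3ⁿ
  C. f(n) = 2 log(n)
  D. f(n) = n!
C < A < B < D

Comparing growth rates:
C = 2 log(n) is O(log n)
A = eⁿ is O(eⁿ)
B = 3ⁿ is O(3ⁿ)
D = n! is O(n!)

Therefore, the order from slowest to fastest is: C < A < B < D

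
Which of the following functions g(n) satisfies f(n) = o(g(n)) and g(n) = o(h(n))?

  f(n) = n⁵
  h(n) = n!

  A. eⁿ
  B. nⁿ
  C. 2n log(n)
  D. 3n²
A

We need g(n) with n⁵ = o(g(n)) and g(n) = o(n!), i.e. O(n⁵) ≺ g ≺ O(n!).
Check each option:
  A. eⁿ — O(eⁿ) is strictly between O(n⁵) and O(n!) ✓
  B. nⁿ — O(nⁿ) does not grow strictly slower than h(n)
  C. 2n log(n) — O(n log n) does not grow strictly faster than f(n)
  D. 3n² — O(n²) does not grow strictly faster than f(n)

Only option A (eⁿ) lies strictly between.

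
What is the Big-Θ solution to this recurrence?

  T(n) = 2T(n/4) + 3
Θ(n^log₄(2))

Master Theorem: a = 2, b = 4, f(n) = 3.
Compute the critical exponent d = log₄(2) = 0.500.
Compare f(n) = Θ(1) against n^d:
  k = 0 < d = 0.500, so f(n) = O(n^(d-ε)) — Case 1.
  The recursion cost dominates: T(n) = Θ(n^d) = Θ(n^log₄(2)).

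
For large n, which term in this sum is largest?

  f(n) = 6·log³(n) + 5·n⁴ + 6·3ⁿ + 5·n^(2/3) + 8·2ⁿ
6·3ⁿ

Looking at each term:
  - 6·log³(n) is O(log³ n)
  - 5·n⁴ is O(n⁴)
  - 6·3ⁿ is O(3ⁿ)
  - 5·n^(2/3) is O(n^(2/3))
  - 8·2ⁿ is O(2ⁿ)

The term 6·3ⁿ (O(3ⁿ)) grows fastest and dominates all others.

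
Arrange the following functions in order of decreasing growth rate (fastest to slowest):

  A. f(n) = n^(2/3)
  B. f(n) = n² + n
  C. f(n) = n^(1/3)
B > A > C

Comparing growth rates:
B = n² + n is O(n²)
A = n^(2/3) is O(n^(2/3))
C = n^(1/3) is O(n^(1/3))

Therefore, the order from fastest to slowest is: B > A > C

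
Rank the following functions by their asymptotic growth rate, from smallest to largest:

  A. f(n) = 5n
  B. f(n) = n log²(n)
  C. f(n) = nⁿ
A < B < C

Comparing growth rates:
A = 5n is O(n)
B = n log²(n) is O(n log² n)
C = nⁿ is O(nⁿ)

Therefore, the order from slowest to fastest is: A < B < C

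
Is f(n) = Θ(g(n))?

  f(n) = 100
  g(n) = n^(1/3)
False

f(n) = 100 is O(1), and g(n) = n^(1/3) is O(n^(1/3)).
Since they have different growth rates, f(n) = Θ(g(n)) is false.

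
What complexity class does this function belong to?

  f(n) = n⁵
O(n⁵)

The dominant term in n⁵ is n⁵, which is Θ(n⁵).
Constants are absorbed, so the tightest bound is O(n⁵).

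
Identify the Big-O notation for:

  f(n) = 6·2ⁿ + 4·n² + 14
O(2ⁿ)

The dominant term in 6·2ⁿ + 4·n² + 14 is 6·2ⁿ, which is Θ(2ⁿ).
Lower-order terms (4·n², 14) are asymptotically negligible.
Constants are absorbed, so the tightest bound is O(2ⁿ).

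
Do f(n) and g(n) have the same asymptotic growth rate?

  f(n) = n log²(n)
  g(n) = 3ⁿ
False

f(n) = n log²(n) is O(n log² n), and g(n) = 3ⁿ is O(3ⁿ).
Since they have different growth rates, f(n) = Θ(g(n)) is false.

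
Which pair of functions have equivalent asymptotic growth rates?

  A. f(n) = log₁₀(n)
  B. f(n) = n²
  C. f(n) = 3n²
B and C

Examining each function:
  A. log₁₀(n) is O(log n)
  B. n² is O(n²)
  C. 3n² is O(n²)

Functions B and C both have the same complexity class.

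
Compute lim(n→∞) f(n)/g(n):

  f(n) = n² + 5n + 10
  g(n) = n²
1

Since n² + 5n + 10 and n² have the same growth rate (O(n²)),
the ratio converges to a constant: 1.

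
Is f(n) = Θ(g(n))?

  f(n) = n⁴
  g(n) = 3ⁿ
False

f(n) = n⁴ is O(n⁴), and g(n) = 3ⁿ is O(3ⁿ).
Since they have different growth rates, f(n) = Θ(g(n)) is false.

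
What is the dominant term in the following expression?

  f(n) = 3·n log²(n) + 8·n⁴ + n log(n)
8·n⁴

Looking at each term:
  - 3·n log²(n) is O(n log² n)
  - 8·n⁴ is O(n⁴)
  - n log(n) is O(n log n)

The term 8·n⁴ (O(n⁴)) grows fastest and dominates all others.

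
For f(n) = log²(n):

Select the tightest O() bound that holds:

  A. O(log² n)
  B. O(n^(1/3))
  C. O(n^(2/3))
A

f(n) = log²(n) is O(log² n).
All listed options are valid Big-O bounds (upper bounds),
but O(log² n) is the tightest (smallest valid bound).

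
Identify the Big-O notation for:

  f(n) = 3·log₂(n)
O(log n)

The dominant term in 3·log₂(n) is 3·log₂(n), which is Θ(log n).
Constants are absorbed, so the tightest bound is O(log n).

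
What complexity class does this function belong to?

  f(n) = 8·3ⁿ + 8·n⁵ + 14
O(3ⁿ)

The dominant term in 8·3ⁿ + 8·n⁵ + 14 is 8·3ⁿ, which is Θ(3ⁿ).
Lower-order terms (8·n⁵, 14) are asymptotically negligible.
Constants are absorbed, so the tightest bound is O(3ⁿ).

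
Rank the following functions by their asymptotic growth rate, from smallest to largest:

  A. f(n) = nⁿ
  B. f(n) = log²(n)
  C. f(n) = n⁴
B < C < A

Comparing growth rates:
B = log²(n) is O(log² n)
C = n⁴ is O(n⁴)
A = nⁿ is O(nⁿ)

Therefore, the order from slowest to fastest is: B < C < A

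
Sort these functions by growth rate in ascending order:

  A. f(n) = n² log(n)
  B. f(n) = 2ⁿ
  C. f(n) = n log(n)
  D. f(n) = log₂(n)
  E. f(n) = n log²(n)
D < C < E < A < B

Comparing growth rates:
D = log₂(n) is O(log n)
C = n log(n) is O(n log n)
E = n log²(n) is O(n log² n)
A = n² log(n) is O(n² log n)
B = 2ⁿ is O(2ⁿ)

Therefore, the order from slowest to fastest is: D < C < E < A < B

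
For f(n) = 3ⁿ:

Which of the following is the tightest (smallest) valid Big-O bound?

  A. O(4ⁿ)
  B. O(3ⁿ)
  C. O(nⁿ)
B

f(n) = 3ⁿ is O(3ⁿ).
All listed options are valid Big-O bounds (upper bounds),
but O(3ⁿ) is the tightest (smallest valid bound).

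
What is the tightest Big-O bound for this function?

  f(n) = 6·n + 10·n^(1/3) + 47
O(n)

The dominant term in 6·n + 10·n^(1/3) + 47 is 6·n, which is Θ(n).
Lower-order terms (10·n^(1/3), 47) are asymptotically negligible.
Constants are absorbed, so the tightest bound is O(n).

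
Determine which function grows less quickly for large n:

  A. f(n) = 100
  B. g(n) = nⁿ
A

f(n) = 100 is O(1), while g(n) = nⁿ is O(nⁿ).
Since O(1) grows slower than O(nⁿ), f(n) is dominated.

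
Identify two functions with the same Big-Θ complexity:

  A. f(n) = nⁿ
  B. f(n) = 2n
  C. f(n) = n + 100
B and C

Examining each function:
  A. nⁿ is O(nⁿ)
  B. 2n is O(n)
  C. n + 100 is O(n)

Functions B and C both have the same complexity class.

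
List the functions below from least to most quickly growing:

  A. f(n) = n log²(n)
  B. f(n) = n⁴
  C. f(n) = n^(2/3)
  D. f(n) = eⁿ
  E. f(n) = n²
C < A < E < B < D

Comparing growth rates:
C = n^(2/3) is O(n^(2/3))
A = n log²(n) is O(n log² n)
E = n² is O(n²)
B = n⁴ is O(n⁴)
D = eⁿ is O(eⁿ)

Therefore, the order from slowest to fastest is: C < A < E < B < D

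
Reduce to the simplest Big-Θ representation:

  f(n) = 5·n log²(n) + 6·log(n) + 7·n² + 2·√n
Θ(n²)

Order the terms by growth rate: 6·log(n) ≺ 2·√n ≺ 5·n log²(n) ≺ 7·n².
The fastest-growing term 7·n² dominates as n → ∞; dropping its constant factor gives Θ(n²).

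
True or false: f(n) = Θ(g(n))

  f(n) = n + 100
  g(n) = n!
False

f(n) = n + 100 is O(n), and g(n) = n! is O(n!).
Since they have different growth rates, f(n) = Θ(g(n)) is false.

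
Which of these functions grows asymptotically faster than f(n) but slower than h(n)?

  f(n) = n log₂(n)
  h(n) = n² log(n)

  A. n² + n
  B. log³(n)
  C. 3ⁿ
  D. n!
A

We need g(n) with n log₂(n) = o(g(n)) and g(n) = o(n² log(n)), i.e. O(n log n) ≺ g ≺ O(n² log n).
Check each option:
  A. n² + n — O(n²) is strictly between O(n log n) and O(n² log n) ✓
  B. log³(n) — O(log³ n) does not grow strictly faster than f(n)
  C. 3ⁿ — O(3ⁿ) does not grow strictly slower than h(n)
  D. n! — O(n!) does not grow strictly slower than h(n)

Only option A (n² + n) lies strictly between.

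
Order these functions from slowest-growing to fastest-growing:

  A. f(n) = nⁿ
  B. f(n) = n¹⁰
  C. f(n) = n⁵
C < B < A

Comparing growth rates:
C = n⁵ is O(n⁵)
B = n¹⁰ is O(n¹⁰)
A = nⁿ is O(nⁿ)

Therefore, the order from slowest to fastest is: C < B < A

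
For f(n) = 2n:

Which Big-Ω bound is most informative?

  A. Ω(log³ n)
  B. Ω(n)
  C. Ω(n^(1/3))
B

f(n) = 2n is Ω(n).
All listed options are valid Big-Ω bounds (lower bounds),
but Ω(n) is the tightest (largest valid bound).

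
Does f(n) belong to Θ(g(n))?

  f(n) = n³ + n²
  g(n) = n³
True

f(n) = n³ + n² and g(n) = n³ are both O(n³).
Since they have the same asymptotic growth rate, f(n) = Θ(g(n)) is true.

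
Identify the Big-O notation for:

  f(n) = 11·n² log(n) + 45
O(n² log n)

The dominant term in 11·n² log(n) + 45 is 11·n² log(n), which is Θ(n² log n).
Lower-order terms (45) are asymptotically negligible.
Constants are absorbed, so the tightest bound is O(n² log n).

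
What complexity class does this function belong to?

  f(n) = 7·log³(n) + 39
O(log³ n)

The dominant term in 7·log³(n) + 39 is 7·log³(n), which is Θ(log³ n).
Lower-order terms (39) are asymptotically negligible.
Constants are absorbed, so the tightest bound is O(log³ n).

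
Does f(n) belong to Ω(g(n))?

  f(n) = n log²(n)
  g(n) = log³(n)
True

f(n) = n log²(n) is O(n log² n), and g(n) = log³(n) is O(log³ n).
Since O(n log² n) grows at least as fast as O(log³ n), f(n) = Ω(g(n)) is true.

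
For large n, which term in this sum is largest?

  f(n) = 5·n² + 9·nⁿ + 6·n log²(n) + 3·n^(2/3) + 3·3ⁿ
9·nⁿ

Looking at each term:
  - 5·n² is O(n²)
  - 9·nⁿ is O(nⁿ)
  - 6·n log²(n) is O(n log² n)
  - 3·n^(2/3) is O(n^(2/3))
  - 3·3ⁿ is O(3ⁿ)

The term 9·nⁿ (O(nⁿ)) grows fastest and dominates all others.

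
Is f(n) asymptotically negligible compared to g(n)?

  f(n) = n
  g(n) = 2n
False

f(n) = n is O(n), and g(n) = 2n is O(n).
Since they have the same growth rate, f(n) = o(g(n)) is false.
(f = o(g) requires f to grow strictly slower, not equal.)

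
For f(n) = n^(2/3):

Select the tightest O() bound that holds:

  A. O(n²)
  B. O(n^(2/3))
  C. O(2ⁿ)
B

f(n) = n^(2/3) is O(n^(2/3)).
All listed options are valid Big-O bounds (upper bounds),
but O(n^(2/3)) is the tightest (smallest valid bound).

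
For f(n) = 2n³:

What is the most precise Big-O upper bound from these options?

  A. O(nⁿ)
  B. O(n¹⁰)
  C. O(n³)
C

f(n) = 2n³ is O(n³).
All listed options are valid Big-O bounds (upper bounds),
but O(n³) is the tightest (smallest valid bound).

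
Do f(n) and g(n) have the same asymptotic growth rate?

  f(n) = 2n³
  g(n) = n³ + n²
True

f(n) = 2n³ and g(n) = n³ + n² are both O(n³).
Since they have the same asymptotic growth rate, f(n) = Θ(g(n)) is true.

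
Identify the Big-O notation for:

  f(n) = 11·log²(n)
O(log² n)

The dominant term in 11·log²(n) is 11·log²(n), which is Θ(log² n).
Constants are absorbed, so the tightest bound is O(log² n).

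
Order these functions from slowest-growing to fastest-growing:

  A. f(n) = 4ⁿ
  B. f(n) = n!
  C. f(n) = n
C < A < B

Comparing growth rates:
C = n is O(n)
A = 4ⁿ is O(4ⁿ)
B = n! is O(n!)

Therefore, the order from slowest to fastest is: C < A < B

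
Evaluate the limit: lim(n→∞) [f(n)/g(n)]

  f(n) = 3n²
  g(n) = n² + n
3

Since 3n² and n² + n have the same growth rate (O(n²)),
the ratio converges to a constant: 3.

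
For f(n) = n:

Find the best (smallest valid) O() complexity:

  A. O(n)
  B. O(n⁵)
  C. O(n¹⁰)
A

f(n) = n is O(n).
All listed options are valid Big-O bounds (upper bounds),
but O(n) is the tightest (smallest valid bound).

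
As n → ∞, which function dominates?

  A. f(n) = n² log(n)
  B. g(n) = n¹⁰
B

f(n) = n² log(n) is O(n² log n), while g(n) = n¹⁰ is O(n¹⁰).
Since O(n¹⁰) grows faster than O(n² log n), g(n) dominates.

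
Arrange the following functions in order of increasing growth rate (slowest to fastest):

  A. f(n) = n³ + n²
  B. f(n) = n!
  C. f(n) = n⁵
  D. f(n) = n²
D < A < C < B

Comparing growth rates:
D = n² is O(n²)
A = n³ + n² is O(n³)
C = n⁵ is O(n⁵)
B = n! is O(n!)

Therefore, the order from slowest to fastest is: D < A < C < B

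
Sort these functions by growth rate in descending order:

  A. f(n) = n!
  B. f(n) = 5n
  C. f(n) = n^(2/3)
A > B > C

Comparing growth rates:
A = n! is O(n!)
B = 5n is O(n)
C = n^(2/3) is O(n^(2/3))

Therefore, the order from fastest to slowest is: A > B > C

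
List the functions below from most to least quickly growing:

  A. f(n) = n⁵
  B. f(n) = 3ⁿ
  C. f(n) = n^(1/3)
B > A > C

Comparing growth rates:
B = 3ⁿ is O(3ⁿ)
A = n⁵ is O(n⁵)
C = n^(1/3) is O(n^(1/3))

Therefore, the order from fastest to slowest is: B > A > C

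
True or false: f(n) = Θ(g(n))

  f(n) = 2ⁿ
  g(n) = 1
False

f(n) = 2ⁿ is O(2ⁿ), and g(n) = 1 is O(1).
Since they have different growth rates, f(n) = Θ(g(n)) is false.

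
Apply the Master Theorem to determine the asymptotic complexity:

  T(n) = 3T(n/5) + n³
Θ(n³)

Master Theorem: a = 3, b = 5, f(n) = n³.
Compute the critical exponent d = log₅(3) = 0.683.
Compare f(n) = Θ(n³) against n^d:
  k = 3 > d = 0.683, so f(n) = Ω(n^(d+ε)) — Case 3.
  Regularity: a·(n/b)^3/n^3 = a/b^3 = 3/125 < 1 ✓.
  The top-level work dominates: T(n) = Θ(f(n)) = Θ(n³).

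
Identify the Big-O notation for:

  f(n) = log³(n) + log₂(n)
O(log³ n)

The dominant term in log³(n) + log₂(n) is log³(n), which is Θ(log³ n).
Lower-order terms (log₂(n)) are asymptotically negligible.
Constants are absorbed, so the tightest bound is O(log³ n).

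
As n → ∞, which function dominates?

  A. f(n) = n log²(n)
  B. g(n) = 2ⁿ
B

f(n) = n log²(n) is O(n log² n), while g(n) = 2ⁿ is O(2ⁿ).
Since O(2ⁿ) grows faster than O(n log² n), g(n) dominates.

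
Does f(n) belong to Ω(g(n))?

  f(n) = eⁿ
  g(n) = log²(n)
True

f(n) = eⁿ is O(eⁿ), and g(n) = log²(n) is O(log² n).
Since O(eⁿ) grows at least as fast as O(log² n), f(n) = Ω(g(n)) is true.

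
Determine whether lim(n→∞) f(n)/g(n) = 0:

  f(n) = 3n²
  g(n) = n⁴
True

f(n) = 3n² is O(n²), and g(n) = n⁴ is O(n⁴).
Since O(n²) grows strictly slower than O(n⁴), f(n) = o(g(n)) is true.
This means lim(n→∞) f(n)/g(n) = 0.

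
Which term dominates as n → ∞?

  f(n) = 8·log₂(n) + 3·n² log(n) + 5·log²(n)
3·n² log(n)

Looking at each term:
  - 8·log₂(n) is O(log n)
  - 3·n² log(n) is O(n² log n)
  - 5·log²(n) is O(log² n)

The term 3·n² log(n) (O(n² log n)) grows fastest and dominates all others.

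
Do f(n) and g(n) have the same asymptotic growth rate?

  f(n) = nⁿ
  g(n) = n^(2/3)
False

f(n) = nⁿ is O(nⁿ), and g(n) = n^(2/3) is O(n^(2/3)).
Since they have different growth rates, f(n) = Θ(g(n)) is false.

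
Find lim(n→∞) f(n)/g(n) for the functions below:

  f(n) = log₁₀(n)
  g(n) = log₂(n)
log(2)/log(10)

Since log₁₀(n) and log₂(n) have the same growth rate (O(log n)),
the ratio converges to a constant: log(2)/log(10).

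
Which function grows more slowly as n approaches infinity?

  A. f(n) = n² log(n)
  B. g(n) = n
B

f(n) = n² log(n) is O(n² log n), while g(n) = n is O(n).
Since O(n) grows slower than O(n² log n), g(n) is dominated.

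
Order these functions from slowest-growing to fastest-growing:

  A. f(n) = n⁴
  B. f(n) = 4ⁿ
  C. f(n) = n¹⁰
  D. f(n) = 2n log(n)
D < A < C < B

Comparing growth rates:
D = 2n log(n) is O(n log n)
A = n⁴ is O(n⁴)
C = n¹⁰ is O(n¹⁰)
B = 4ⁿ is O(4ⁿ)

Therefore, the order from slowest to fastest is: D < A < C < B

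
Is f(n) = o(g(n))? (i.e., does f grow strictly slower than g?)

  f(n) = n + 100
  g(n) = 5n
False

f(n) = n + 100 is O(n), and g(n) = 5n is O(n).
Since they have the same growth rate, f(n) = o(g(n)) is false.
(f = o(g) requires f to grow strictly slower, not equal.)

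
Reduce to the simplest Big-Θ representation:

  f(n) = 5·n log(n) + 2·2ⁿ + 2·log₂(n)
Θ(2ⁿ)

Order the terms by growth rate: 2·log₂(n) ≺ 5·n log(n) ≺ 2·2ⁿ.
The fastest-growing term 2·2ⁿ dominates as n → ∞; dropping its constant factor gives Θ(2ⁿ).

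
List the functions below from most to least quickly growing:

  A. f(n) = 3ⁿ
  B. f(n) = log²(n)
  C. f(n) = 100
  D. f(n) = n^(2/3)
A > D > B > C

Comparing growth rates:
A = 3ⁿ is O(3ⁿ)
D = n^(2/3) is O(n^(2/3))
B = log²(n) is O(log² n)
C = 100 is O(1)

Therefore, the order from fastest to slowest is: A > D > B > C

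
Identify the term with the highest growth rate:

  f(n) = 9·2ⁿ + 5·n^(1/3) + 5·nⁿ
5·nⁿ

Looking at each term:
  - 9·2ⁿ is O(2ⁿ)
  - 5·n^(1/3) is O(n^(1/3))
  - 5·nⁿ is O(nⁿ)

The term 5·nⁿ (O(nⁿ)) grows fastest and dominates all others.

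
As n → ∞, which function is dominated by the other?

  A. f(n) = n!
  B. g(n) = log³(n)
B

f(n) = n! is O(n!), while g(n) = log³(n) is O(log³ n).
Since O(log³ n) grows slower than O(n!), g(n) is dominated.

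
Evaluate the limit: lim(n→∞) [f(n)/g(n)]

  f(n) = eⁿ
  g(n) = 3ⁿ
0

Since eⁿ (O(eⁿ)) grows slower than 3ⁿ (O(3ⁿ)),
the ratio f(n)/g(n) → 0 as n → ∞.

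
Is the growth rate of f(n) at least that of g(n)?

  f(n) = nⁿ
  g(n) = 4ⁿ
True

f(n) = nⁿ is O(nⁿ), and g(n) = 4ⁿ is O(4ⁿ).
Since O(nⁿ) grows at least as fast as O(4ⁿ), f(n) = Ω(g(n)) is true.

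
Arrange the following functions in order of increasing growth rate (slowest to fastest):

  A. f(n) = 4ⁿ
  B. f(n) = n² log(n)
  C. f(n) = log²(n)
C < B < A

Comparing growth rates:
C = log²(n) is O(log² n)
B = n² log(n) is O(n² log n)
A = 4ⁿ is O(4ⁿ)

Therefore, the order from slowest to fastest is: C < B < A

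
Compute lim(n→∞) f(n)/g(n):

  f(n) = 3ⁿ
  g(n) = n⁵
∞

Since 3ⁿ (O(3ⁿ)) grows faster than n⁵ (O(n⁵)),
the ratio f(n)/g(n) → ∞ as n → ∞.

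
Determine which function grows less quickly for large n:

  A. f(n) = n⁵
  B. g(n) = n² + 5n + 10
B

f(n) = n⁵ is O(n⁵), while g(n) = n² + 5n + 10 is O(n²).
Since O(n²) grows slower than O(n⁵), g(n) is dominated.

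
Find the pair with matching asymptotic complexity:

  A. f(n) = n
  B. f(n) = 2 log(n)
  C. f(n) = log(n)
B and C

Examining each function:
  A. n is O(n)
  B. 2 log(n) is O(log n)
  C. log(n) is O(log n)

Functions B and C both have the same complexity class.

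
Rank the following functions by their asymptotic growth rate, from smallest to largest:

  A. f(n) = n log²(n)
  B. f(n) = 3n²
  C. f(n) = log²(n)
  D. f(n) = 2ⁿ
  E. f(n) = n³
C < A < B < E < D

Comparing growth rates:
C = log²(n) is O(log² n)
A = n log²(n) is O(n log² n)
B = 3n² is O(n²)
E = n³ is O(n³)
D = 2ⁿ is O(2ⁿ)

Therefore, the order from slowest to fastest is: C < A < B < E < D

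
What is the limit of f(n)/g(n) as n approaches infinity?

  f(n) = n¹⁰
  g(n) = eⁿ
0

Since n¹⁰ (O(n¹⁰)) grows slower than eⁿ (O(eⁿ)),
the ratio f(n)/g(n) → 0 as n → ∞.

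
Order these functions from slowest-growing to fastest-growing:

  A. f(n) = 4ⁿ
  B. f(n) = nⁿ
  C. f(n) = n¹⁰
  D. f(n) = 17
D < C < A < B

Comparing growth rates:
D = 17 is O(1)
C = n¹⁰ is O(n¹⁰)
A = 4ⁿ is O(4ⁿ)
B = nⁿ is O(nⁿ)

Therefore, the order from slowest to fastest is: D < C < A < B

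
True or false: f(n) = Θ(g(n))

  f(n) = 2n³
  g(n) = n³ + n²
True

f(n) = 2n³ and g(n) = n³ + n² are both O(n³).
Since they have the same asymptotic growth rate, f(n) = Θ(g(n)) is true.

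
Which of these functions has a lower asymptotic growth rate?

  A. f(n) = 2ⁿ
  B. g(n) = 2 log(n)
B

f(n) = 2ⁿ is O(2ⁿ), while g(n) = 2 log(n) is O(log n).
Since O(log n) grows slower than O(2ⁿ), g(n) is dominated.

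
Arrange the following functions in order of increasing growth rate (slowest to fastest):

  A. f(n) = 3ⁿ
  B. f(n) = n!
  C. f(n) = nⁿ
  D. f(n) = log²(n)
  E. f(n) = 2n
D < E < A < B < C

Comparing growth rates:
D = log²(n) is O(log² n)
E = 2n is O(n)
A = 3ⁿ is O(3ⁿ)
B = n! is O(n!)
C = nⁿ is O(nⁿ)

Therefore, the order from slowest to fastest is: D < E < A < B < C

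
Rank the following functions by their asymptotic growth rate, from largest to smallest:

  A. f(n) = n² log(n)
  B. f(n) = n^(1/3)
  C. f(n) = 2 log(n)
A > B > C

Comparing growth rates:
A = n² log(n) is O(n² log n)
B = n^(1/3) is O(n^(1/3))
C = 2 log(n) is O(log n)

Therefore, the order from fastest to slowest is: A > B > C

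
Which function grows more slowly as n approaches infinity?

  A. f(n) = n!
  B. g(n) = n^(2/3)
B

f(n) = n! is O(n!), while g(n) = n^(2/3) is O(n^(2/3)).
Since O(n^(2/3)) grows slower than O(n!), g(n) is dominated.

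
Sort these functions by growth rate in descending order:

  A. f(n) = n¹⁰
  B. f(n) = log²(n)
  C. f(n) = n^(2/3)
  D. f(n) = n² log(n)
A > D > C > B

Comparing growth rates:
A = n¹⁰ is O(n¹⁰)
D = n² log(n) is O(n² log n)
C = n^(2/3) is O(n^(2/3))
B = log²(n) is O(log² n)

Therefore, the order from fastest to slowest is: A > D > C > B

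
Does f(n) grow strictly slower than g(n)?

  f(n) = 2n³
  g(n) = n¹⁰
True

f(n) = 2n³ is O(n³), and g(n) = n¹⁰ is O(n¹⁰).
Since O(n³) grows strictly slower than O(n¹⁰), f(n) = o(g(n)) is true.
This means lim(n→∞) f(n)/g(n) = 0.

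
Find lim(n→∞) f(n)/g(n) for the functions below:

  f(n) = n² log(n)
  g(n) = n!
0

Since n² log(n) (O(n² log n)) grows slower than n! (O(n!)),
the ratio f(n)/g(n) → 0 as n → ∞.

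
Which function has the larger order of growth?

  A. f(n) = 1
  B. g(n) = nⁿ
B

f(n) = 1 is O(1), while g(n) = nⁿ is O(nⁿ).
Since O(nⁿ) grows faster than O(1), g(n) dominates.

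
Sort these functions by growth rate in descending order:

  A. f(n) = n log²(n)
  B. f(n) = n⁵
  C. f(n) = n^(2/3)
B > A > C

Comparing growth rates:
B = n⁵ is O(n⁵)
A = n log²(n) is O(n log² n)
C = n^(2/3) is O(n^(2/3))

Therefore, the order from fastest to slowest is: B > A > C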